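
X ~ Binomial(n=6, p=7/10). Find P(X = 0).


P(X=0) = C(6,0) * p^0 * (1-p)^6
= 1 * 1 * 729/1000000
= 729/1000000

729/1000000


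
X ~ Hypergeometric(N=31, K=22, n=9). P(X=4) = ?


P(X=4) = C(22,4)*C(9,5) / C(31,9)
= 7315*126 / 20160075
= 921690/20160075 = 61446/1344005

61446/1344005


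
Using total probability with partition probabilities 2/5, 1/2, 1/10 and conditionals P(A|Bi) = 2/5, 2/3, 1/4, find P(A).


P(A) = P(A|B1)P(B1) + P(A|B2)P(B2) + P(A|B3)P(B3)
= 2/5*2/5 + 2/3*1/2 + 1/4*1/10
= 4/25 + 1/3 + 1/40 = 311/600

311/600


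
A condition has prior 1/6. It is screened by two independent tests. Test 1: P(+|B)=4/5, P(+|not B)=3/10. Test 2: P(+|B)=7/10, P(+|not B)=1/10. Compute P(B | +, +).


After test 1: P(+) = 4/5*1/6 + 3/10*5/6 = 23/60
P(B|+) = (2/15)/(23/60) = 8/23
After test 2 (use post1 as new prior): P(+) = 7/10*8/23 + 1/10*15/23 = 71/230
P(B|+,+) = (28/115)/(71/230) = 56/71

56/71


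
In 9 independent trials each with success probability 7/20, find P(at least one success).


P(at least one) = 1 - P(none)
P(none) = (1 - 7/20)^9 = (13/20)^9 = 10604499373/512000000000
P(at least one) = 1 - 10604499373/512000000000 = 501395500627/512000000000

501395500627/512000000000


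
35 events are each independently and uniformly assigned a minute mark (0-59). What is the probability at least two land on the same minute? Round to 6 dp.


P(all different) = prod((60-i)/60 for i=0..34) = 0.000003
P(at least one match) = 1 - 0.000003 = 0.999997

0.999997


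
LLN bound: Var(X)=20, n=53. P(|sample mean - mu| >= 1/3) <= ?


Var(Xbar) = Var(X)/n = 20/53
Chebyshev: P(|Xbar-mu| >= 1/3) <= Var(Xbar)/(1/3)^2 = (20/53)/(1/9) = 180/53
Bound exceeds 1, so trivial bound: 1

1


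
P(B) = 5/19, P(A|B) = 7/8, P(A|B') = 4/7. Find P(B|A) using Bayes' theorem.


P(A) = P(A|B)P(B) + P(A|B')P(B') = 7/8*5/19 + 4/7*14/19 = 99/152
P(B|A) = P(A|B)P(B)/P(A) = (35/152)/(99/152) = 35/99

35/99


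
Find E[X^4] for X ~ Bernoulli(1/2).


For Bernoulli: X in {0,1}
E[X^4] = 0^4*(1-1/2) + 1^4*1/2 = 1/2

1/2


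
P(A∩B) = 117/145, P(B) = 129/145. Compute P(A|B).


P(A|B) = P(A∩B)/P(B) = (117/145)/(129/145) = 117/129 = 39/43

39/43


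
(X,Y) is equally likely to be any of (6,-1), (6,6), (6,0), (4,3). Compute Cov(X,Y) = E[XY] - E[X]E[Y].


E[X]=11/2, E[Y]=2, E[XY]=21/2
Cov(X,Y) = E[XY] - E[X]E[Y] = 21/2 - 11/2*2 = -1/2

-1/2


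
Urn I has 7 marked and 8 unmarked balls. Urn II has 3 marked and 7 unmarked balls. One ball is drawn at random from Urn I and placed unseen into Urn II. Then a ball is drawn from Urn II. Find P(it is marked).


P(transfer marked) = 7/15; P(transfer unmarked) = 8/15
If marked transferred: Urn II has 4 marked of 11, so P(marked|marked moved) = 4/11
If unmarked transferred: Urn II has 3 marked of 11, so P(marked|unmarked moved) = 3/11
By total probability: P(marked) = 7/15*4/11 + 8/15*3/11 = 52/165

52/165


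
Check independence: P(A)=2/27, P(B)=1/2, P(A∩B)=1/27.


P(A)*P(B) = 2/27*1/2 = 1/27
P(A∩B) = 1/27, which equals P(A)P(B), so independent

Yes, A and B are independent


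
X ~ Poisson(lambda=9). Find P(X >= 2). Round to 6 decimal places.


P(X>=2) = 1 - P(X<=1) = 1 - (e^(-9)*9^0/0! + e^(-9)*9^1/1!)
≈ 1 - (0.0001234098 + 0.0011106882)
= 1 - 0.0012340980 = 0.9987659020
≈ 0.998766

0.998766


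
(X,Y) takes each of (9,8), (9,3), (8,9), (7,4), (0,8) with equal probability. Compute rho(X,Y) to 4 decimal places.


Cov(X,Y) = -2.4400, Var(X) = 11.4400, Var(Y) = 5.8400
rho = Cov/(sqrt(VarX)*sqrt(VarY)) = -0.2985

-0.2985


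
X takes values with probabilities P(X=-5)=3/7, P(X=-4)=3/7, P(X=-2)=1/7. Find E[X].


E[X] = sum(x * P(x))
= -5*3/7 - 4*3/7 - 2*1/7
= -29/7

-29/7


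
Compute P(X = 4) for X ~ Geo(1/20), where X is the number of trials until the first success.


P(X=4) = (1-p)^3 * p = (19/20)^3 * 1/20
= 6859/8000 * 1/20 = 6859/160000

6859/160000


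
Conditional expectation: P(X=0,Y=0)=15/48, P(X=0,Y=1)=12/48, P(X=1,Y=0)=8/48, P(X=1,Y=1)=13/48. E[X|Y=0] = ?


P(Y=0) = 23/48
E[X|Y=0] = (0*15 + 1*8)/23 = 8/23

8/23


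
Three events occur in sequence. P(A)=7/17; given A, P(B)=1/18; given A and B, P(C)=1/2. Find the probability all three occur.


P(A∩B∩C) = P(A) * P(B|A) * P(C|A∩B)
= 7/17 * 1/18 * 1/2
= 7/306 * 1/2 = 7/612

7/612


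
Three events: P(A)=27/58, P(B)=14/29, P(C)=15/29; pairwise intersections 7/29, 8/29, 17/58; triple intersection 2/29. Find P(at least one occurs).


P(A∪B∪C) = P(A)+P(B)+P(C) - P(AB)-P(AC)-P(BC) + P(ABC)
= 27/58+14/29+15/29 - 7/29-8/29-17/58 + 2/29
= 21/29

21/29


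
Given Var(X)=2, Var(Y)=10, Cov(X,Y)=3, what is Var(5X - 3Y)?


Var(5X - 3Y) = 5^2*Var(X) + (-3)^2*Var(Y) + 2*5*(-3)*Cov(X,Y)
= 25*2 + 9*10 - 30*3
= 50 + 90 - 90 = 50

50


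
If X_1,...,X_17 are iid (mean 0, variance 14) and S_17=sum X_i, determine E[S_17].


E[S_n] = n*E[X_1] = 17*0 = 0

0


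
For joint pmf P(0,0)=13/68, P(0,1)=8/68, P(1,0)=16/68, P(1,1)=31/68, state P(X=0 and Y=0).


Read from table: P(X=0, Y=0) = 13/68

13/68


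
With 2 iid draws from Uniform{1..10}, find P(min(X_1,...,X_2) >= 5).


P(min >= 5) = P(all X_i >= 5) = (P(X_1 >= 5))^2
= (6/10)^2 = (3/5)^2 = 9/25

9/25


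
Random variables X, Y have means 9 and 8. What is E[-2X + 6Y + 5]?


E[-2X + 6Y + 5] = -2*E[X] + 6*E[Y] + 5
= (-2)*(9) + (6)*(8) + (5)
= -18 + 48 + 5 = 35

35


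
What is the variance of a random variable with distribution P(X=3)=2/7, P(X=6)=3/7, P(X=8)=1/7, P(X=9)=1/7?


E[X] = 41/7, E[X^2] = 271/7
Var(X) = E[X^2] - (E[X])^2 = 271/7 - (41/7)^2 = 216/49

216/49


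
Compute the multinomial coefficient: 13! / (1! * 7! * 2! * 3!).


13! = 6227020800
Denominator: 1!=1 * 7!=5040 * 2!=2 * 3!=6
Coefficient = 6227020800 / 60480 = 102960

102960


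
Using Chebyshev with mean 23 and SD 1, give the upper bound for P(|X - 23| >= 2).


k = 2/1 = 2
Chebyshev: P(|X-mu| >= k*sigma) <= 1/k^2 = 1/2^2 = 1/4

1/4


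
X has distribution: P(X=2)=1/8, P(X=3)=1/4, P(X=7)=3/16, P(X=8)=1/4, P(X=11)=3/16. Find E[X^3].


E[X^3] = sum(g(x)*P(x))
= 8*1/8 + 27*1/4 + 343*3/16 + 512*1/4 + 1331*3/16
= 3597/8

3597/8


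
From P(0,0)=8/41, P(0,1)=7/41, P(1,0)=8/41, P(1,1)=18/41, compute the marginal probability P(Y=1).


P(Y=1) = P(0,1)+P(1,1) = 7/41 + 18/41 = 25/41

25/41


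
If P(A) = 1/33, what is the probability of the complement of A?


P(A') = 1 - P(A) = 1 - 1/33 = 32/33

32/33


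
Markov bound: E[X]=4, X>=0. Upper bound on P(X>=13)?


Markov: P(X >= a) <= E[X]/a
P(X >= 13) <= 4/13

4/13


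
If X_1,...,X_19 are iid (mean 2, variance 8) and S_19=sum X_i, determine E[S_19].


E[S_n] = n*E[X_1] = 19*2 = 38

38


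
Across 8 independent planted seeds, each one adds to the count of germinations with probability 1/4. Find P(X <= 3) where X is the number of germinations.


P(X<=3) = P(X=0) + P(X=1) + P(X=2) + P(X=3)
= 6561/65536 + 2187/8192 + 5103/16384 + 1701/8192
= 58077/65536

58077/65536


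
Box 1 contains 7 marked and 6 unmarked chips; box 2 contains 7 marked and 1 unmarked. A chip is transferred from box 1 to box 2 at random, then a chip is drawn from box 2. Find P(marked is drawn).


P(transfer marked) = 7/13; P(transfer unmarked) = 6/13
If marked transferred: Urn II has 8 marked of 9, so P(marked|marked moved) = 8/9
If unmarked transferred: Urn II has 7 marked of 9, so P(marked|unmarked moved) = 7/9
By total probability: P(marked) = 7/13*8/9 + 6/13*7/9 = 98/117

98/117


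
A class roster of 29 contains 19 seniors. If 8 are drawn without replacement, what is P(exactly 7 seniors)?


P(X=7) = C(19,7)*C(10,1) / C(29,8)
= 50388*10 / 4292145
= 503880/4292145 = 2584/22011

2584/22011


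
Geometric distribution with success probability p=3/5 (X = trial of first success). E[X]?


For geometric (trials until first success), E[X] = 1/p = 1/(3/5) = 5/3

5/3


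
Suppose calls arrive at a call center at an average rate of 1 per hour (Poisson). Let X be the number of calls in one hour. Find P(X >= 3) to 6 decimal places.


P(X>=3) = 1 - P(X<=2) = 1 - (e^(-1)*1^0/0! + e^(-1)*1^1/1! + e^(-1)*1^2/2!)
≈ 1 - (0.3678794412 + 0.3678794412 + 0.1839397206)
= 1 - 0.9196986030 = 0.0803013970
≈ 0.080301

0.080301


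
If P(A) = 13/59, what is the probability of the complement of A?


P(A') = 1 - P(A) = 1 - 13/59 = 46/59

46/59


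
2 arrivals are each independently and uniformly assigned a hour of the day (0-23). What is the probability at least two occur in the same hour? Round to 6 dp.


P(all different) = prod((24-i)/24 for i=0..1) = 0.958333
P(at least one match) = 1 - 0.958333 = 0.041667

0.041667


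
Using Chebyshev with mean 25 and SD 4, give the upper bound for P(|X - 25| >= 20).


k = 20/4 = 5
Chebyshev: P(|X-mu| >= k*sigma) <= 1/k^2 = 1/5^2 = 1/25

1/25


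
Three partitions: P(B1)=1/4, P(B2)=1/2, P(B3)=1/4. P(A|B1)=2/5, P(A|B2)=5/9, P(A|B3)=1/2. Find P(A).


P(A) = P(A|B1)P(B1) + P(A|B2)P(B2) + P(A|B3)P(B3)
= 2/5*1/4 + 5/9*1/2 + 1/2*1/4
= 1/10 + 5/18 + 1/8 = 181/360

181/360


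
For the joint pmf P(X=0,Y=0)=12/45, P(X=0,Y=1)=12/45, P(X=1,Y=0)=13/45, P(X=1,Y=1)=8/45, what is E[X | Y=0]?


P(Y=0) = 25/45
E[X|Y=0] = (0*12 + 1*13)/25 = 13/25

13/25


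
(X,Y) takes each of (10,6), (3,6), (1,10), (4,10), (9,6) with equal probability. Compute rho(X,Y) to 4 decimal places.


Cov(X,Y) = -4.6400, Var(X) = 12.2400, Var(Y) = 3.8400
rho = Cov/(sqrt(VarX)*sqrt(VarY)) = -0.6768

-0.6768


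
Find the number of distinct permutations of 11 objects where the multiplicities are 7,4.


11! = 39916800
Denominator: 7!=5040 * 4!=24
Coefficient = 39916800 / 120960 = 330

330


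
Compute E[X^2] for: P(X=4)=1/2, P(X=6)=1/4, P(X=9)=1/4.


E[X^2] = sum(x^2 * P(x))
= 16*1/2 + 36*1/4 + 81*1/4
= 149/4

149/4


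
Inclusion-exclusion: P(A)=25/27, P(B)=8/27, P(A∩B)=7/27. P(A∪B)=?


P(A∪B) = P(A) + P(B) - P(A∩B)
= 25/27 + 8/27 - 7/27 = 26/27

26/27


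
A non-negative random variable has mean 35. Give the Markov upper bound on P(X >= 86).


Markov: P(X >= a) <= E[X]/a
P(X >= 86) <= 35/86

35/86


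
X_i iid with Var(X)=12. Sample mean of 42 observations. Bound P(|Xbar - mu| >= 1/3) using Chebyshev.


Var(Xbar) = Var(X)/n = 12/42
Chebyshev: P(|Xbar-mu| >= 1/3) <= Var(Xbar)/(1/3)^2 = (2/7)/(1/9) = 18/7
Bound exceeds 1, so trivial bound: 1

1


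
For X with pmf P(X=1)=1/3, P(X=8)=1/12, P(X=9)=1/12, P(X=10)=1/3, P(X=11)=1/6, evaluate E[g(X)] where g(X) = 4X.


E[4X] = sum(g(x)*P(x))
= 4*1/3 + 32*1/12 + 36*1/12 + 40*1/3 + 44*1/6
= 83/3

83/3


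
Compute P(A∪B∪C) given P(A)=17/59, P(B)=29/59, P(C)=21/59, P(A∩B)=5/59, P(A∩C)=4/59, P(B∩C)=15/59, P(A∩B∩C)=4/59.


P(A∪B∪C) = P(A)+P(B)+P(C) - P(AB)-P(AC)-P(BC) + P(ABC)
= 17/59+29/59+21/59 - 5/59-4/59-15/59 + 4/59
= 47/59

47/59


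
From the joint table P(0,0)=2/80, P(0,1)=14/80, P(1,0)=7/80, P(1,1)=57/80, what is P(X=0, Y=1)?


Read from table: P(X=0, Y=1) = 14/80 = 7/40

7/40


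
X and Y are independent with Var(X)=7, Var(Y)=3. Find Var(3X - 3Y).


Independence => Cov(X,Y)=0
Var(3X - 3Y) = 3^2*Var(X) + (-3)^2*Var(Y)
= 9*7 + 9*3 = 90

90


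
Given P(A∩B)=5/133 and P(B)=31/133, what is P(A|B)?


P(A|B) = P(A∩B)/P(B) = (5/133)/(31/133) = 5/31

5/31


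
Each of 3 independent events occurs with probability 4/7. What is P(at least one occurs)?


P(at least one) = 1 - P(none)
P(none) = (1 - 4/7)^3 = (3/7)^3 = 27/343
P(at least one) = 1 - 27/343 = 316/343

316/343


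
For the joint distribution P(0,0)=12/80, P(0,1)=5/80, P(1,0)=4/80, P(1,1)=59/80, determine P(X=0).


P(X=0) = P(0,0)+P(0,1) = 12/80 + 5/80 = 17/80

17/80


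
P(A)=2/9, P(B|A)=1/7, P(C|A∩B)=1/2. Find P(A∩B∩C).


P(A∩B∩C) = P(A) * P(B|A) * P(C|A∩B)
= 2/9 * 1/7 * 1/2
= 2/63 * 1/2 = 1/63

1/63


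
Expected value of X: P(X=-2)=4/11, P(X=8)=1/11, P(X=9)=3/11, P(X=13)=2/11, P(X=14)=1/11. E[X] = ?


E[X] = sum(x * P(x))
= -2*4/11 + 8*1/11 + 9*3/11 + 13*2/11 + 14*1/11
= 67/11

67/11


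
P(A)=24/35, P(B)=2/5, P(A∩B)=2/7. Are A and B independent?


P(A)*P(B) = 24/35*2/5 = 48/175
P(A∩B) = 2/7 != 48/175, so not independent

No, A and B are not independent


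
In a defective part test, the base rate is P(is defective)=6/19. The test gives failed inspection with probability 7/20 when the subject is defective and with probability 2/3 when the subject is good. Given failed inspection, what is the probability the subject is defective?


P(A) = P(A|B)P(B) + P(A|B')P(B') = 7/20*6/19 + 2/3*13/19 = 17/30
P(B|A) = P(A|B)P(B)/P(A) = (21/190)/(17/30) = 63/323

63/323


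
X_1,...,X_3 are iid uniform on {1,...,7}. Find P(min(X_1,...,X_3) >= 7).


P(min >= 7) = P(all X_i >= 7) = (P(X_1 >= 7))^3
= (1/7)^3 = 1/343

1/343


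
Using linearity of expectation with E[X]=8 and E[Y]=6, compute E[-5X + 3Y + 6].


E[-5X + 3Y + 6] = -5*E[X] + 3*E[Y] + 6
= (-5)*(8) + (3)*(6) + (6)
= -40 + 18 + 6 = -16

-16


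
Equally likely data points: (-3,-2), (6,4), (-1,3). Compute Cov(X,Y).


E[X]=2/3, E[Y]=5/3, E[XY]=9
Cov(X,Y) = E[XY] - E[X]E[Y] = 9 - 2/3*5/3 = 71/9

71/9


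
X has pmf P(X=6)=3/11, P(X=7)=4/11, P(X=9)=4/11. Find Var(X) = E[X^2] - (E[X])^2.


E[X] = 82/11, E[X^2] = 628/11
Var(X) = E[X^2] - (E[X])^2 = 628/11 - (82/11)^2 = 184/121

184/121


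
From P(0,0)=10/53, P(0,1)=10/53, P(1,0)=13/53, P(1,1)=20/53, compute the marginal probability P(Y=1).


P(Y=1) = P(0,1)+P(1,1) = 10/53 + 20/53 = 30/53

30/53


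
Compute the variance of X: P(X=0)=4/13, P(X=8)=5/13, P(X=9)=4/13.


E[X] = 76/13, E[X^2] = 644/13
Var(X) = E[X^2] - (E[X])^2 = 644/13 - (76/13)^2 = 2596/169

2596/169


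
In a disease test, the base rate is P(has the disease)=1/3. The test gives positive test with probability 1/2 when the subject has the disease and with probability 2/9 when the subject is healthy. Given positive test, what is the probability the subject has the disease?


P(A) = P(A|B)P(B) + P(A|B')P(B') = 1/2*1/3 + 2/9*2/3 = 17/54
P(B|A) = P(A|B)P(B)/P(A) = (1/6)/(17/54) = 9/17

9/17


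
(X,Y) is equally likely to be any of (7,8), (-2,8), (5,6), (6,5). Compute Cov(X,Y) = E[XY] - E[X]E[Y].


E[X]=4, E[Y]=27/4, E[XY]=25
Cov(X,Y) = E[XY] - E[X]E[Y] = 25 - 4*27/4 = -2

-2


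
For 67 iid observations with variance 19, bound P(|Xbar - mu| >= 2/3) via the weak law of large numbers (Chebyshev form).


Var(Xbar) = Var(X)/n = 19/67
Chebyshev: P(|Xbar-mu| >= 2/3) <= Var(Xbar)/(2/3)^2 = (19/67)/(4/9) = 171/268

171/268


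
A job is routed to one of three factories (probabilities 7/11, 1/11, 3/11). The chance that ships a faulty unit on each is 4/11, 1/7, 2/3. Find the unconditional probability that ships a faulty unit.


P(A) = P(A|B1)P(B1) + P(A|B2)P(B2) + P(A|B3)P(B3)
= 4/11*7/11 + 1/7*1/11 + 2/3*3/11
= 28/121 + 1/77 + 2/11 = 361/847

361/847


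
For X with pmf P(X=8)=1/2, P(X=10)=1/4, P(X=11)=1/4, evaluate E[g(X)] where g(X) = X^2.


E[X^2] = sum(g(x)*P(x))
= 64*1/2 + 100*1/4 + 121*1/4
= 349/4

349/4


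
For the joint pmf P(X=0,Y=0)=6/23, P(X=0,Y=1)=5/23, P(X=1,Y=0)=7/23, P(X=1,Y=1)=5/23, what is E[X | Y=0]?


P(Y=0) = 13/23
E[X|Y=0] = (0*6 + 1*7)/13 = 7/13

7/13


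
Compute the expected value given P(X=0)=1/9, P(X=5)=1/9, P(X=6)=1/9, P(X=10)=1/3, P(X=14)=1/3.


E[X] = sum(x * P(x))
= 0*1/9 + 5*1/9 + 6*1/9 + 10*1/3 + 14*1/3
= 83/9

83/9


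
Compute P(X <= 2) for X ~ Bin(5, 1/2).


P(X<=2) = P(X=0) + P(X=1) + P(X=2)
= 1/32 + 5/32 + 5/16
= 1/2

1/2


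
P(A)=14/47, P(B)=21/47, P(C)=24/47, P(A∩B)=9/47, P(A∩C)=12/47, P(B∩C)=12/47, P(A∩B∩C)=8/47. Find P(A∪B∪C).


P(A∪B∪C) = P(A)+P(B)+P(C) - P(AB)-P(AC)-P(BC) + P(ABC)
= 14/47+21/47+24/47 - 9/47-12/47-12/47 + 8/47
= 34/47

34/47


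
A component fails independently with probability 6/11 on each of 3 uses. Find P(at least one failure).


P(at least one) = 1 - P(none)
P(none) = (1 - 6/11)^3 = (5/11)^3 = 125/1331
P(at least one) = 1 - 125/1331 = 1206/1331

1206/1331


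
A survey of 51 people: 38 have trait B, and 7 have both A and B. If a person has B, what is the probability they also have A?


P(A|B) = P(A∩B)/P(B) = (7/51)/(38/51) = 7/38

7/38


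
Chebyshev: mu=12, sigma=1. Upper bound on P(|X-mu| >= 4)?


k = 4/1 = 4
Chebyshev: P(|X-mu| >= k*sigma) <= 1/k^2 = 1/4^2 = 1/16

1/16


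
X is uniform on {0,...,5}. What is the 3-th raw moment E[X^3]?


E[X^3] = (1/6) * sum(x^3 for x=0..5)
= 225/6 = 75/2

75/2


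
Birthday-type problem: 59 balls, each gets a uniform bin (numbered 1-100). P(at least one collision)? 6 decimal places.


P(all different) = prod((100-i)/100 for i=0..58) = 0.000000
P(at least one match) = 1 - 0.000000 = 1.000000

1.000000


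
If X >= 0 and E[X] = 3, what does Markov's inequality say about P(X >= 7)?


Markov: P(X >= a) <= E[X]/a
P(X >= 7) <= 3/7

3/7


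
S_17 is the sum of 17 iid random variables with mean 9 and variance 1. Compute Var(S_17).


By independence, Var(S_n) = n*Var(X_1) = 17*1 = 17

17


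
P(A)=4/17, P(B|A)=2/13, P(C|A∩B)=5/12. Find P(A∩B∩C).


P(A∩B∩C) = P(A) * P(B|A) * P(C|A∩B)
= 4/17 * 2/13 * 5/12
= 8/221 * 5/12 = 10/663

10/663


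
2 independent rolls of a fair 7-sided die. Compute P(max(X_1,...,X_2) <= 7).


P(max <= 7) = P(all X_i <= 7) = (P(X_1 <= 7))^2
= (7/7)^2 = 1^2 = 1

1


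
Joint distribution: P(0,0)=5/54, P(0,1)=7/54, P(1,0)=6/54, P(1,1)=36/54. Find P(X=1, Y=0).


Read from table: P(X=1, Y=0) = 6/54 = 1/9

1/9


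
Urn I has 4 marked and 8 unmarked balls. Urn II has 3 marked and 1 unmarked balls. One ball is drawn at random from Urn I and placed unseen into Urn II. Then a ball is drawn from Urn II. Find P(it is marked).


P(transfer marked) = 4/12 = 1/3; P(transfer unmarked) = 2/3
If marked transferred: Urn II has 4 marked of 5, so P(marked|marked moved) = 4/5
If unmarked transferred: Urn II has 3 marked of 5, so P(marked|unmarked moved) = 3/5
By total probability: P(marked) = 1/3*4/5 + 2/3*3/5 = 2/3

2/3


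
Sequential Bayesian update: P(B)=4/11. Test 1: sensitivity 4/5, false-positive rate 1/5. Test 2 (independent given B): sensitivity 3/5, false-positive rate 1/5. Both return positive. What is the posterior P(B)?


After test 1: P(+) = 4/5*4/11 + 1/5*7/11 = 23/55
P(B|+) = (16/55)/(23/55) = 16/23
After test 2 (use post1 as new prior): P(+) = 3/5*16/23 + 1/5*7/23 = 11/23
P(B|+,+) = (48/115)/(11/23) = 48/55

48/55


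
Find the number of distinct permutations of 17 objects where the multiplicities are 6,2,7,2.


17! = 355687428096000
Denominator: 6!=720 * 2!=2 * 7!=5040 * 2!=2
Coefficient = 355687428096000 / 14515200 = 24504480

24504480


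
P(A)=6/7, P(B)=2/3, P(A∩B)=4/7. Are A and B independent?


P(A)*P(B) = 6/7*2/3 = 4/7
P(A∩B) = 4/7, which equals P(A)P(B), so independent

Yes, A and B are independent


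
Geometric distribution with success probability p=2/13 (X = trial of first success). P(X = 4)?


P(X=4) = (1-p)^3 * p = (11/13)^3 * 2/13
= 1331/2197 * 2/13 = 2662/28561

2662/28561


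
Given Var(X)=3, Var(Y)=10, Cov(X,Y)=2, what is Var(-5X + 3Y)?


Var(-5X + 3Y) = (-5)^2*Var(X) + 3^2*Var(Y) + 2*(-5)*3*Cov(X,Y)
= 25*3 + 9*10 - 30*2
= 75 + 90 - 60 = 105

105


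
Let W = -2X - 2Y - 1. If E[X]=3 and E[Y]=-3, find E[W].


E[-2X - 2Y - 1] = -2*E[X] - 2*E[Y] - 1
= (-2)*(3) + (-2)*(-3) + (-1)
= -6 + 6 - 1 = -1

-1


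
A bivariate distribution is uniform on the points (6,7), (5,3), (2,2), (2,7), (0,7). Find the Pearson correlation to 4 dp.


Cov(X,Y) = -0.6000, Var(X) = 4.8000, Var(Y) = 4.9600
rho = Cov/(sqrt(VarX)*sqrt(VarY)) = -0.1230

-0.1230


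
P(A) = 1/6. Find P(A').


P(A') = 1 - P(A) = 1 - 1/6 = 5/6

5/6


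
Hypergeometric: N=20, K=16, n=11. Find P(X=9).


P(X=9) = C(16,9)*C(4,2) / C(20,11)
= 11440*6 / 167960
= 68640/167960 = 132/323

132/323


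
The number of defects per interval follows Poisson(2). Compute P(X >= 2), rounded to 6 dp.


P(X>=2) = 1 - P(X<=1) = 1 - (e^(-2)*2^0/0! + e^(-2)*2^1/1!)
≈ 1 - (0.1353352832 + 0.2706705665)
= 1 - 0.4060058497 = 0.5939941503
≈ 0.593994

0.593994


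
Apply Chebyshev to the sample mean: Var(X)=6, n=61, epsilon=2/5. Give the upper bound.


Var(Xbar) = Var(X)/n = 6/61
Chebyshev: P(|Xbar-mu| >= 2/5) <= Var(Xbar)/(2/5)^2 = (6/61)/(4/25) = 75/122

75/122


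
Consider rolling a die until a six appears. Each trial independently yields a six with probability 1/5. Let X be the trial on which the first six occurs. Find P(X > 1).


P(X > 1) = P(first 1 trials all fail) = (1-p)^1 = (4/5)^1 = 4/5

4/5


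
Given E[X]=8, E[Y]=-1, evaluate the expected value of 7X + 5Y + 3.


E[7X + 5Y + 3] = 7*E[X] + 5*E[Y] + 3
= (7)*(8) + (5)*(-1) + (3)
= 56 - 5 + 3 = 54

54


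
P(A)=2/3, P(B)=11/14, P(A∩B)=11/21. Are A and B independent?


P(A)*P(B) = 2/3*11/14 = 11/21
P(A∩B) = 11/21, which equals P(A)P(B), so independent

Yes, A and B are independent


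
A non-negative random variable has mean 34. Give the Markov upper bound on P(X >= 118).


Markov: P(X >= a) <= E[X]/a
P(X >= 118) <= 34/118 = 17/59

17/59


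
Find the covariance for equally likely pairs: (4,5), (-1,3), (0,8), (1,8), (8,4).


E[X]=12/5, E[Y]=28/5, E[XY]=57/5
Cov(X,Y) = E[XY] - E[X]E[Y] = 57/5 - 12/5*28/5 = -51/25

-51/25


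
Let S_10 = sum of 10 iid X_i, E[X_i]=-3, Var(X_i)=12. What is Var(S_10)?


By independence, Var(S_n) = n*Var(X_1) = 10*12 = 120

120


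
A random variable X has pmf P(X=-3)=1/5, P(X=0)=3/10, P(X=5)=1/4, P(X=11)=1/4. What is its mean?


E[X] = sum(x * P(x))
= -3*1/5 + 0*3/10 + 5*1/4 + 11*1/4
= 17/5

17/5


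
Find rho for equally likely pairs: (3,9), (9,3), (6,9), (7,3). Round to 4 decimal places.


Cov(X,Y) = -5.2500, Var(X) = 4.6875, Var(Y) = 9.0000
rho = Cov/(sqrt(VarX)*sqrt(VarY)) = -0.8083

-0.8083


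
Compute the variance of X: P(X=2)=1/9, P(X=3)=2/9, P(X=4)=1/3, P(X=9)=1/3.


E[X] = 47/9, E[X^2] = 313/9
Var(X) = E[X^2] - (E[X])^2 = 313/9 - (47/9)^2 = 608/81

608/81


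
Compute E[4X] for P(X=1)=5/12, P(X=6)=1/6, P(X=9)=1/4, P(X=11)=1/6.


E[4X] = sum(g(x)*P(x))
= 4*5/12 + 24*1/6 + 36*1/4 + 44*1/6
= 22

22


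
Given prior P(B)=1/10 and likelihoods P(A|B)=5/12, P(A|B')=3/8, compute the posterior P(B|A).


P(A) = P(A|B)P(B) + P(A|B')P(B') = 5/12*1/10 + 3/8*9/10 = 91/240
P(B|A) = P(A|B)P(B)/P(A) = (1/24)/(91/240) = 10/91

10/91


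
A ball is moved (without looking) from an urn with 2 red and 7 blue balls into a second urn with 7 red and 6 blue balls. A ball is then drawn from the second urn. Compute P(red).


P(transfer red) = 2/9; P(transfer blue) = 7/9
If red transferred: Urn II has 8 red of 14, so P(red|red moved) = 4/7
If blue transferred: Urn II has 7 red of 14, so P(red|blue moved) = 1/2
By total probability: P(red) = 2/9*4/7 + 7/9*1/2 = 65/126

65/126


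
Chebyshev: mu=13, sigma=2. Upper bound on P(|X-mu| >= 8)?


k = 8/2 = 4
Chebyshev: P(|X-mu| >= k*sigma) <= 1/k^2 = 1/4^2 = 1/16

1/16


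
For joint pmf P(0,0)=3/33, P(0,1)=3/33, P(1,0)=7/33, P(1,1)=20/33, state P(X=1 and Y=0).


Read from table: P(X=1, Y=0) = 7/33

7/33


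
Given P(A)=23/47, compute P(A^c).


P(A') = 1 - P(A) = 1 - 23/47 = 24/47

24/47


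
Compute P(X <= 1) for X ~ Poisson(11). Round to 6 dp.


P(X<=1) = e^(-11)*11^0/0! + e^(-11)*11^1/1!
≈ 0.0000167017 + 0.0001837187
= 0.0002004204
≈ 0.000200

0.000200


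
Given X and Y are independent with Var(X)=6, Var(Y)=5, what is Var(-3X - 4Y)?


Independence => Cov(X,Y)=0
Var(-3X - 4Y) = (-3)^2*Var(X) + (-4)^2*Var(Y)
= 9*6 + 16*5 = 134

134


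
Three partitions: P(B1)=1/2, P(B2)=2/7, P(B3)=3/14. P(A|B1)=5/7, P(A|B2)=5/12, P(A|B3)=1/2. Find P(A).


P(A) = P(A|B1)P(B1) + P(A|B2)P(B2) + P(A|B3)P(B3)
= 5/7*1/2 + 5/12*2/7 + 1/2*3/14
= 5/14 + 5/42 + 3/28 = 7/12

7/12


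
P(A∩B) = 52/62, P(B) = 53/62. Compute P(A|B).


P(A|B) = P(A∩B)/P(B) = (52/62)/(53/62) = 52/53

52/53


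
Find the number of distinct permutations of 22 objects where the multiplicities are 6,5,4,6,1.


22! = 1124000727777607680000
Denominator: 6!=720 * 5!=120 * 4!=24 * 6!=720 * 1!=1
Coefficient = 1124000727777607680000 / 1492992000 = 752851139040

752851139040


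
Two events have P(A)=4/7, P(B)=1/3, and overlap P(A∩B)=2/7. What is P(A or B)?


P(A∪B) = P(A) + P(B) - P(A∩B)
= 4/7 + 1/3 - 2/7 = 13/21

13/21


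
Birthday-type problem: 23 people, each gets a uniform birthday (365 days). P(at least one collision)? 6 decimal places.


P(all different) = prod((365-i)/365 for i=0..22) = 0.492703
P(at least one match) = 1 - 0.492703 = 0.507297

0.507297


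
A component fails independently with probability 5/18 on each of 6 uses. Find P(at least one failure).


P(at least one) = 1 - P(none)
P(none) = (1 - 5/18)^6 = (13/18)^6 = 4826809/34012224
P(at least one) = 1 - 4826809/34012224 = 29185415/34012224

29185415/34012224


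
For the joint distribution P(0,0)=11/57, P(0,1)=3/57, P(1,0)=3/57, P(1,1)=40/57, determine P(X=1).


P(X=1) = P(1,0)+P(1,1) = 3/57 + 40/57 = 43/57

43/57


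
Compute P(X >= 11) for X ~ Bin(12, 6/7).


P(X>=11) = P(X=11) + P(X=12)
= 4353564672/13841287201 + 2176782336/13841287201
= 6530347008/13841287201

6530347008/13841287201


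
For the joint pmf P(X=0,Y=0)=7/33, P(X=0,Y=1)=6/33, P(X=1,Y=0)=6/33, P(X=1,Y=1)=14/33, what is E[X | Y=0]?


P(Y=0) = 13/33
E[X|Y=0] = (0*7 + 1*6)/13 = 6/13

6/13


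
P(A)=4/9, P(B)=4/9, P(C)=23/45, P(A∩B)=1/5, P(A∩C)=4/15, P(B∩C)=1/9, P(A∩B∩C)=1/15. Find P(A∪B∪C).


P(A∪B∪C) = P(A)+P(B)+P(C) - P(AB)-P(AC)-P(BC) + P(ABC)
= 4/9+4/9+23/45 - 1/5-4/15-1/9 + 1/15
= 8/9

8/9


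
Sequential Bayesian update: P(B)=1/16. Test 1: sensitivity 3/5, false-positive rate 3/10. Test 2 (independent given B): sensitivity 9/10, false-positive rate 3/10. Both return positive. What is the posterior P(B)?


After test 1: P(+) = 3/5*1/16 + 3/10*15/16 = 51/160
P(B|+) = (3/80)/(51/160) = 2/17
After test 2 (use post1 as new prior): P(+) = 9/10*2/17 + 3/10*15/17 = 63/170
P(B|+,+) = (9/85)/(63/170) = 2/7

2/7


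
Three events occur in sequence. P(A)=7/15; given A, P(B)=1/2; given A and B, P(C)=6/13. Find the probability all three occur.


P(A∩B∩C) = P(A) * P(B|A) * P(C|A∩B)
= 7/15 * 1/2 * 6/13
= 7/30 * 6/13 = 7/65

7/65


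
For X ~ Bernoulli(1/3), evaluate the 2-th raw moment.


For Bernoulli: X in {0,1}
E[X^2] = 0^2*(1-1/3) + 1^2*1/3 = 1/3

1/3


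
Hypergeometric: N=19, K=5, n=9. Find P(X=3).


P(X=3) = C(5,3)*C(14,6) / C(19,9)
= 10*3003 / 92378
= 30030/92378 = 105/323

105/323


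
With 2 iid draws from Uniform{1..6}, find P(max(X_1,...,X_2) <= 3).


P(max <= 3) = P(all X_i <= 3) = (P(X_1 <= 3))^2
= (3/6)^2 = (1/2)^2 = 1/4

1/4


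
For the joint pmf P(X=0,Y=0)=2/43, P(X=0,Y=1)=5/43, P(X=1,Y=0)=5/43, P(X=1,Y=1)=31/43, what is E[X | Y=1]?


P(Y=1) = 36/43
E[X|Y=1] = (0*5 + 1*31)/36 = 31/36

31/36


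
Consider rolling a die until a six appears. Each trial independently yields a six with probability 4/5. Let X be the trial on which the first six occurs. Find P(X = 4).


P(X=4) = (1-p)^3 * p = (1/5)^3 * 4/5
= 1/125 * 4/5 = 4/625

4/625


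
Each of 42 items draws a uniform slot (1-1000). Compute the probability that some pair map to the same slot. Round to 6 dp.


P(all different) = prod((1000-i)/1000 for i=0..41) = 0.417628
P(at least one match) = 1 - 0.417628 = 0.582372

0.582372


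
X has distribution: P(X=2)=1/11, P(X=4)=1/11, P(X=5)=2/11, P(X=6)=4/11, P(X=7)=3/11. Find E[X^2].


E[X^2] = sum(g(x)*P(x))
= 4*1/11 + 16*1/11 + 25*2/11 + 36*4/11 + 49*3/11
= 361/11

361/11


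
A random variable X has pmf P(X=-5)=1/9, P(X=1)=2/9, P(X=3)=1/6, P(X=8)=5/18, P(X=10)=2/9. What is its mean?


E[X] = sum(x * P(x))
= -5*1/9 + 1*2/9 + 3*1/6 + 8*5/18 + 10*2/9
= 83/18

83/18


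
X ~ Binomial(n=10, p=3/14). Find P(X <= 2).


P(X<=2) = P(X=0) + P(X=1) + P(X=2)
= 25937424601/289254654976 + 35369215365/144627327488 + 86815346805/289254654976
= 22936400267/36156831872

22936400267/36156831872


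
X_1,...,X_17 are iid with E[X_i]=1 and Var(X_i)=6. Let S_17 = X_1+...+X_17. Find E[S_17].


E[S_n] = n*E[X_1] = 17*1 = 17

17


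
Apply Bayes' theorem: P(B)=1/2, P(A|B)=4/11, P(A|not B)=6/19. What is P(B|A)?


P(A) = P(A|B)P(B) + P(A|B')P(B') = 4/11*1/2 + 6/19*1/2 = 71/209
P(B|A) = P(A|B)P(B)/P(A) = (2/11)/(71/209) = 38/71

38/71


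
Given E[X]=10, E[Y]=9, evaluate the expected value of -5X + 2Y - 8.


E[-5X + 2Y - 8] = -5*E[X] + 2*E[Y] - 8
= (-5)*(10) + (2)*(9) + (-8)
= -50 + 18 - 8 = -40

-40


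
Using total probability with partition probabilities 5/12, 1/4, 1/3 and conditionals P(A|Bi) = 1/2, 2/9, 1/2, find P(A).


P(A) = P(A|B1)P(B1) + P(A|B2)P(B2) + P(A|B3)P(B3)
= 1/2*5/12 + 2/9*1/4 + 1/2*1/3
= 5/24 + 1/18 + 1/6 = 31/72

31/72


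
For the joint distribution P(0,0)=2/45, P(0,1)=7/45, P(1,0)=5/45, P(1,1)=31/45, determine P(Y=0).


P(Y=0) = P(0,0)+P(1,0) = 2/45 + 5/45 = 7/45

7/45


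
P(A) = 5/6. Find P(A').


P(A') = 1 - P(A) = 1 - 5/6 = 1/6

1/6


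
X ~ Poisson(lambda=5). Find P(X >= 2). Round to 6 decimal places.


P(X>=2) = 1 - P(X<=1) = 1 - (e^(-5)*5^0/0! + e^(-5)*5^1/1!)
≈ 1 - (0.0067379470 + 0.0336897350)
= 1 - 0.0404276820 = 0.9595723180
≈ 0.959572

0.959572


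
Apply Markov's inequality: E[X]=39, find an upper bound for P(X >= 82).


Markov: P(X >= a) <= E[X]/a
P(X >= 82) <= 39/82

39/82


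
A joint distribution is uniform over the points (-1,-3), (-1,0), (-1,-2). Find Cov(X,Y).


E[X]=-1, E[Y]=-5/3, E[XY]=5/3
Cov(X,Y) = E[XY] - E[X]E[Y] = 5/3 + 1*-5/3 = 0

0


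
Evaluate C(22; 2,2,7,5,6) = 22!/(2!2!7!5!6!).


22! = 1124000727777607680000
Denominator: 2!=2 * 2!=2 * 7!=5040 * 5!=120 * 6!=720
Coefficient = 1124000727777607680000 / 1741824000 = 645300976320

645300976320


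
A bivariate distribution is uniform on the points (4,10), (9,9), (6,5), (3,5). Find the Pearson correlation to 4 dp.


Cov(X,Y) = 1.6250, Var(X) = 5.2500, Var(Y) = 5.1875
rho = Cov/(sqrt(VarX)*sqrt(VarY)) = 0.3114

0.3114


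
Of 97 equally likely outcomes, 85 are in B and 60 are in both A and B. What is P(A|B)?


P(A|B) = P(A∩B)/P(B) = (60/97)/(85/97) = 60/85 = 12/17

12/17


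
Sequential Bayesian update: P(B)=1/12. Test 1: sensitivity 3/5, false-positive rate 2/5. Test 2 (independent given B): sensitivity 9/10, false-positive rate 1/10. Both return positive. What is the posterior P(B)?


After test 1: P(+) = 3/5*1/12 + 2/5*11/12 = 5/12
P(B|+) = (1/20)/(5/12) = 3/25
After test 2 (use post1 as new prior): P(+) = 9/10*3/25 + 1/10*22/25 = 49/250
P(B|+,+) = (27/250)/(49/250) = 27/49

27/49


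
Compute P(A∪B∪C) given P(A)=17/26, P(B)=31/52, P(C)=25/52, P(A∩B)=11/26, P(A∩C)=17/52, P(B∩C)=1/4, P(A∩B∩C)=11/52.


P(A∪B∪C) = P(A)+P(B)+P(C) - P(AB)-P(AC)-P(BC) + P(ABC)
= 17/26+31/52+25/52 - 11/26-17/52-1/4 + 11/52
= 49/52

49/52


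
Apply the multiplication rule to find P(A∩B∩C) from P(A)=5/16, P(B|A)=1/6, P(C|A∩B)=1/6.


P(A∩B∩C) = P(A) * P(B|A) * P(C|A∩B)
= 5/16 * 1/6 * 1/6
= 5/96 * 1/6 = 5/576

5/576


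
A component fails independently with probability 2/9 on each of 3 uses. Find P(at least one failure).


P(at least one) = 1 - P(none)
P(none) = (1 - 2/9)^3 = (7/9)^3 = 343/729
P(at least one) = 1 - 343/729 = 386/729

386/729


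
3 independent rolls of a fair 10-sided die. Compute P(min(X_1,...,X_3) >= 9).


P(min >= 9) = P(all X_i >= 9) = (P(X_1 >= 9))^3
= (2/10)^3 = (1/5)^3 = 1/125

1/125


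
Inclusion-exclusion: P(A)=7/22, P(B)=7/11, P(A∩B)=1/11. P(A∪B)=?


P(A∪B) = P(A) + P(B) - P(A∩B)
= 7/22 + 7/11 - 1/11 = 19/22

19/22


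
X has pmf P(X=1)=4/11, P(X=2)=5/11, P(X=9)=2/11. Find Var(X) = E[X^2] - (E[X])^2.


E[X] = 32/11, E[X^2] = 186/11
Var(X) = E[X^2] - (E[X])^2 = 186/11 - (32/11)^2 = 1022/121

1022/121


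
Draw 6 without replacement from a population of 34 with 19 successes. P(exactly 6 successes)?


P(X=6) = C(19,6)*C(15,0) / C(34,6)
= 27132*1 / 1344904
= 27132/1344904 = 399/19778

399/19778


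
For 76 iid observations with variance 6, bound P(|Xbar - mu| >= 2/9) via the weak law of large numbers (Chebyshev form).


Var(Xbar) = Var(X)/n = 6/76
Chebyshev: P(|Xbar-mu| >= 2/9) <= Var(Xbar)/(2/9)^2 = (3/38)/(4/81) = 243/152
Bound exceeds 1, so trivial bound: 1

1


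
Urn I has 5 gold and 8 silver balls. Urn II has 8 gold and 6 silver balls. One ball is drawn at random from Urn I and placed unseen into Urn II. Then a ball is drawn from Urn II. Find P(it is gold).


P(transfer gold) = 5/13; P(transfer silver) = 8/13
If gold transferred: Urn II has 9 gold of 15, so P(gold|gold moved) = 3/5
If silver transferred: Urn II has 8 gold of 15, so P(gold|silver moved) = 8/15
By total probability: P(gold) = 5/13*3/5 + 8/13*8/15 = 109/195

109/195


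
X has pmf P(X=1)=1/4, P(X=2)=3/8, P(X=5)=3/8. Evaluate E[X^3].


E[X^3] = sum(x^3 * P(x))
= 1*1/4 + 8*3/8 + 125*3/8
= 401/8

401/8


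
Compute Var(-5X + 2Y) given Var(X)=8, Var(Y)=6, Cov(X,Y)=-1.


Var(-5X + 2Y) = (-5)^2*Var(X) + 2^2*Var(Y) + 2*(-5)*2*Cov(X,Y)
= 25*8 + 4*6 - 20*(-1)
= 200 + 24 + 20 = 244

244


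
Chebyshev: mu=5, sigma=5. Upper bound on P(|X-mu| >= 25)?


k = 25/5 = 5
Chebyshev: P(|X-mu| >= k*sigma) <= 1/k^2 = 1/5^2 = 1/25

1/25


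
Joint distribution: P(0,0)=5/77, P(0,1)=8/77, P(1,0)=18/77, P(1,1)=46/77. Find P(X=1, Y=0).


Read from table: P(X=1, Y=0) = 18/77

18/77


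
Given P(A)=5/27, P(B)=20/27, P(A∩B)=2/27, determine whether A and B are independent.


P(A)*P(B) = 5/27*20/27 = 100/729
P(A∩B) = 2/27 != 100/729, so not independent

No, A and B are not independent


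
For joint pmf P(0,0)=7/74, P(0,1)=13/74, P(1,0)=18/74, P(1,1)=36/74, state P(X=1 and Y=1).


Read from table: P(X=1, Y=1) = 36/74 = 18/37

18/37


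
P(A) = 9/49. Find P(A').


P(A') = 1 - P(A) = 1 - 9/49 = 40/49

40/49


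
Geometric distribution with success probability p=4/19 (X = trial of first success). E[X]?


For geometric (trials until first success), E[X] = 1/p = 1/(4/19) = 19/4

19/4


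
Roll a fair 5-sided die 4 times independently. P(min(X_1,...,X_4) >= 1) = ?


P(min >= 1) = P(all X_i >= 1) = (P(X_1 >= 1))^4
= (5/5)^4 = 1^4 = 1

1


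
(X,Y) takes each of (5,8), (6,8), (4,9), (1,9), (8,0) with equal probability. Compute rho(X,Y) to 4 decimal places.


Cov(X,Y) = -6.0400, Var(X) = 5.3600, Var(Y) = 11.7600
rho = Cov/(sqrt(VarX)*sqrt(VarY)) = -0.7608

-0.7608


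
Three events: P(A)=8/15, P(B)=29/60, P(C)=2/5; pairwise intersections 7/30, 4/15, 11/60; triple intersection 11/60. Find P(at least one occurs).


P(A∪B∪C) = P(A)+P(B)+P(C) - P(AB)-P(AC)-P(BC) + P(ABC)
= 8/15+29/60+2/5 - 7/30-4/15-11/60 + 11/60
= 11/12

11/12


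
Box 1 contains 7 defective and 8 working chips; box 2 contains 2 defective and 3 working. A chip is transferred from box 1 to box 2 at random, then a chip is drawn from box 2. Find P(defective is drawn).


P(transfer defective) = 7/15; P(transfer working) = 8/15
If defective transferred: Urn II has 3 defective of 6, so P(defective|defective moved) = 1/2
If working transferred: Urn II has 2 defective of 6, so P(defective|working moved) = 1/3
By total probability: P(defective) = 7/15*1/2 + 8/15*1/3 = 37/90

37/90


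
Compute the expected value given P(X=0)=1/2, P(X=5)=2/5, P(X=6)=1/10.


E[X] = sum(x * P(x))
= 0*1/2 + 5*2/5 + 6*1/10
= 13/5

13/5


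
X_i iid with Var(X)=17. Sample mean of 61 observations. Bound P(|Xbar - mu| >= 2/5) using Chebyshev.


Var(Xbar) = Var(X)/n = 17/61
Chebyshev: P(|Xbar-mu| >= 2/5) <= Var(Xbar)/(2/5)^2 = (17/61)/(4/25) = 425/244
Bound exceeds 1, so trivial bound: 1

1


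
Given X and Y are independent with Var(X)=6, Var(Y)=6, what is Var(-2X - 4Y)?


Independence => Cov(X,Y)=0
Var(-2X - 4Y) = (-2)^2*Var(X) + (-4)^2*Var(Y)
= 4*6 + 16*6 = 120

120


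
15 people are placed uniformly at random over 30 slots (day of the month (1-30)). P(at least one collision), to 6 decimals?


P(all different) = prod((30-i)/30 for i=0..14) = 0.014136
P(at least one match) = 1 - 0.014136 = 0.985864

0.985864


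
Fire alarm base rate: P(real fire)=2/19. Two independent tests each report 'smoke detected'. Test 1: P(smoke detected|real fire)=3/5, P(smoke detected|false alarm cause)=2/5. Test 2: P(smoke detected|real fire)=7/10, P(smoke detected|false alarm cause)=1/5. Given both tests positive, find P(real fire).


After test 1: P(+) = 3/5*2/19 + 2/5*17/19 = 8/19
P(B|+) = (6/95)/(8/19) = 3/20
After test 2 (use post1 as new prior): P(+) = 7/10*3/20 + 1/5*17/20 = 11/40
P(B|+,+) = (21/200)/(11/40) = 21/55

21/55


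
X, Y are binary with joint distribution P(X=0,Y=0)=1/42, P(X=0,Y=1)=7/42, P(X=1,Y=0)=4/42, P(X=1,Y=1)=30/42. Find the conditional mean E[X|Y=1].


P(Y=1) = 37/42
E[X|Y=1] = (0*7 + 1*30)/37 = 30/37

30/37


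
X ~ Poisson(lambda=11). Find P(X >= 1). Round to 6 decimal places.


P(X>=1) = 1 - P(X<=0) = 1 - (e^(-11)*11^0/0!)
≈ 1 - 0.0000167017 = 0.9999832983
≈ 0.999983

0.999983


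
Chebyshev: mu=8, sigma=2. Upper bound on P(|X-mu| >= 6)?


k = 6/2 = 3
Chebyshev: P(|X-mu| >= k*sigma) <= 1/k^2 = 1/3^2 = 1/9

1/9


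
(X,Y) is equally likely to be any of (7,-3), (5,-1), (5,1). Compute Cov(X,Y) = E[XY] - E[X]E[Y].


E[X]=17/3, E[Y]=-1, E[XY]=-7
Cov(X,Y) = E[XY] - E[X]E[Y] = -7 - 17/3*-1 = -4/3

-4/3


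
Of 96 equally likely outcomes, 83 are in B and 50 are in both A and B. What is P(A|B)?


P(A|B) = P(A∩B)/P(B) = (50/96)/(83/96) = 50/83

50/83


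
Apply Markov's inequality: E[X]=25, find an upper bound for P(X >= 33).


Markov: P(X >= a) <= E[X]/a
P(X >= 33) <= 25/33

25/33


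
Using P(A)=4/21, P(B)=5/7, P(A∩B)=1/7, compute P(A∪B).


P(A∪B) = P(A) + P(B) - P(A∩B)
= 4/21 + 5/7 - 1/7 = 16/21

16/21


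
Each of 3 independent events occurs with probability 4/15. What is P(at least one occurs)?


P(at least one) = 1 - P(none)
P(none) = (1 - 4/15)^3 = (11/15)^3 = 1331/3375
P(at least one) = 1 - 1331/3375 = 2044/3375

2044/3375


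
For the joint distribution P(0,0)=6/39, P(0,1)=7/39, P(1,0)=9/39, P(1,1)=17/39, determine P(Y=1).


P(Y=1) = P(0,1)+P(1,1) = 7/39 + 17/39 = 24/39 = 8/13

8/13


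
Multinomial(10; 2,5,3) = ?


10! = 3628800
Denominator: 2!=2 * 5!=120 * 3!=6
Coefficient = 3628800 / 1440 = 2520

2520


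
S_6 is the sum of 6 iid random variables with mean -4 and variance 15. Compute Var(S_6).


By independence, Var(S_n) = n*Var(X_1) = 6*15 = 90

90


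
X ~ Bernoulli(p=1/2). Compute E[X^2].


For Bernoulli: X in {0,1}
E[X^2] = 0^2*(1-1/2) + 1^2*1/2 = 1/2

1/2


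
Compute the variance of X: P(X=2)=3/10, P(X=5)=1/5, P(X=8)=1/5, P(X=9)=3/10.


E[X] = 59/10, E[X^2] = 433/10
Var(X) = E[X^2] - (E[X])^2 = 433/10 - (59/10)^2 = 849/100

849/100


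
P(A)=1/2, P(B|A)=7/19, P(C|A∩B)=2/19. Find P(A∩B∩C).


P(A∩B∩C) = P(A) * P(B|A) * P(C|A∩B)
= 1/2 * 7/19 * 2/19
= 7/38 * 2/19 = 7/361

7/361


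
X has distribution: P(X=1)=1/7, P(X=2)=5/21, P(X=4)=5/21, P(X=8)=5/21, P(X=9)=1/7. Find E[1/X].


E[1/X] = sum(g(x)*P(x))
= 1*1/7 + 1/2*5/21 + 1/4*5/21 + 1/8*5/21 + 1/9*1/7
= 185/504

185/504


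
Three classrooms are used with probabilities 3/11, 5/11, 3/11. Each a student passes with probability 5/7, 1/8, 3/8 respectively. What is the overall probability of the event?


P(A) = P(A|B1)P(B1) + P(A|B2)P(B2) + P(A|B3)P(B3)
= 5/7*3/11 + 1/8*5/11 + 3/8*3/11
= 15/77 + 5/88 + 9/88 = 109/308

109/308


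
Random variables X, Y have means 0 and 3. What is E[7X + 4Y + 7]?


E[7X + 4Y + 7] = 7*E[X] + 4*E[Y] + 7
= (7)*(0) + (4)*(3) + (7)
= 0 + 12 + 7 = 19

19
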